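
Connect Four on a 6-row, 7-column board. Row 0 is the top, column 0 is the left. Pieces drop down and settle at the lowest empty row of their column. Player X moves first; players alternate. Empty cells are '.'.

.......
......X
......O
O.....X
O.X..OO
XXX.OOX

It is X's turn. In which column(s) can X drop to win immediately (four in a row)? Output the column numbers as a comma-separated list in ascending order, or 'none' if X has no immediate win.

col 0: drop X → no win
col 1: drop X → no win
col 2: drop X → no win
col 3: drop X → WIN!
col 4: drop X → no win
col 5: drop X → no win
col 6: drop X → no win

Answer: 3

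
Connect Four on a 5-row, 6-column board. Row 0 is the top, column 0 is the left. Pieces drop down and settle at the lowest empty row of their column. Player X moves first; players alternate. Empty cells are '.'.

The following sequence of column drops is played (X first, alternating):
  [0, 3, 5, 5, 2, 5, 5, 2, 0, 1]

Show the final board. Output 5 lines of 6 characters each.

Answer: ......
.....X
.....O
X.O..O
XOXO.X

Derivation:
Move 1: X drops in col 0, lands at row 4
Move 2: O drops in col 3, lands at row 4
Move 3: X drops in col 5, lands at row 4
Move 4: O drops in col 5, lands at row 3
Move 5: X drops in col 2, lands at row 4
Move 6: O drops in col 5, lands at row 2
Move 7: X drops in col 5, lands at row 1
Move 8: O drops in col 2, lands at row 3
Move 9: X drops in col 0, lands at row 3
Move 10: O drops in col 1, lands at row 4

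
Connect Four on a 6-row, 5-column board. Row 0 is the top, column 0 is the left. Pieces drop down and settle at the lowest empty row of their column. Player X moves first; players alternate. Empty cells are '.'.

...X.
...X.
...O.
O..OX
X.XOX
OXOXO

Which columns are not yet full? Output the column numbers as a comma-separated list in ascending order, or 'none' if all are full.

col 0: top cell = '.' → open
col 1: top cell = '.' → open
col 2: top cell = '.' → open
col 3: top cell = 'X' → FULL
col 4: top cell = '.' → open

Answer: 0,1,2,4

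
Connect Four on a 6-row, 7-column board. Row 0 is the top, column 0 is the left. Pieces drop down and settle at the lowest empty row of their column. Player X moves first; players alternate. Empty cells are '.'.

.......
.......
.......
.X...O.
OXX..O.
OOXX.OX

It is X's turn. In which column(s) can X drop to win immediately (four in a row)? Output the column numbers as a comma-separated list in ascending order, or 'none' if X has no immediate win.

col 0: drop X → no win
col 1: drop X → no win
col 2: drop X → no win
col 3: drop X → no win
col 4: drop X → no win
col 5: drop X → no win
col 6: drop X → no win

Answer: none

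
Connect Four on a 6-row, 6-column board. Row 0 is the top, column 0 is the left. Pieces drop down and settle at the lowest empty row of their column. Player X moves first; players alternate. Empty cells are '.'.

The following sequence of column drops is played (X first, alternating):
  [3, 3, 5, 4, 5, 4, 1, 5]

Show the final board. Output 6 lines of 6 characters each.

Answer: ......
......
......
.....O
...OOX
.X.XOX

Derivation:
Move 1: X drops in col 3, lands at row 5
Move 2: O drops in col 3, lands at row 4
Move 3: X drops in col 5, lands at row 5
Move 4: O drops in col 4, lands at row 5
Move 5: X drops in col 5, lands at row 4
Move 6: O drops in col 4, lands at row 4
Move 7: X drops in col 1, lands at row 5
Move 8: O drops in col 5, lands at row 3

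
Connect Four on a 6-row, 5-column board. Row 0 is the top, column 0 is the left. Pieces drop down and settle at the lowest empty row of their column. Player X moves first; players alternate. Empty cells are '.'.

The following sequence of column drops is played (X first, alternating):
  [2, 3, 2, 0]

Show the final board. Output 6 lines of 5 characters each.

Move 1: X drops in col 2, lands at row 5
Move 2: O drops in col 3, lands at row 5
Move 3: X drops in col 2, lands at row 4
Move 4: O drops in col 0, lands at row 5

Answer: .....
.....
.....
.....
..X..
O.XO.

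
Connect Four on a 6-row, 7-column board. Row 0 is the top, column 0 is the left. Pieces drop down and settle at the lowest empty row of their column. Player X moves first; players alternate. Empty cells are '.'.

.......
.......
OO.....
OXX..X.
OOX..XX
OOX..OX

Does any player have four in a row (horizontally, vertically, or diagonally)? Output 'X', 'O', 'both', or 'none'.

O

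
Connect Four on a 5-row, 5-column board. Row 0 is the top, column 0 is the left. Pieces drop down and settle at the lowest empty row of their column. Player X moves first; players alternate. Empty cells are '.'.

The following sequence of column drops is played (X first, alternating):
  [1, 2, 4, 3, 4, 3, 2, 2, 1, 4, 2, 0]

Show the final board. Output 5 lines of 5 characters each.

Answer: .....
..X..
..O.O
.XXOX
OXOOX

Derivation:
Move 1: X drops in col 1, lands at row 4
Move 2: O drops in col 2, lands at row 4
Move 3: X drops in col 4, lands at row 4
Move 4: O drops in col 3, lands at row 4
Move 5: X drops in col 4, lands at row 3
Move 6: O drops in col 3, lands at row 3
Move 7: X drops in col 2, lands at row 3
Move 8: O drops in col 2, lands at row 2
Move 9: X drops in col 1, lands at row 3
Move 10: O drops in col 4, lands at row 2
Move 11: X drops in col 2, lands at row 1
Move 12: O drops in col 0, lands at row 4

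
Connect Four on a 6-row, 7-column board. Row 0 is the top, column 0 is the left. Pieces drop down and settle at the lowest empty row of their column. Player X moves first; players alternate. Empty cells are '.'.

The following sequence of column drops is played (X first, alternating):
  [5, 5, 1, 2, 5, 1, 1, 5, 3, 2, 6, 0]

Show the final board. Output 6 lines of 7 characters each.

Answer: .......
.......
.....O.
.X...X.
.OO..O.
OXOX.XX

Derivation:
Move 1: X drops in col 5, lands at row 5
Move 2: O drops in col 5, lands at row 4
Move 3: X drops in col 1, lands at row 5
Move 4: O drops in col 2, lands at row 5
Move 5: X drops in col 5, lands at row 3
Move 6: O drops in col 1, lands at row 4
Move 7: X drops in col 1, lands at row 3
Move 8: O drops in col 5, lands at row 2
Move 9: X drops in col 3, lands at row 5
Move 10: O drops in col 2, lands at row 4
Move 11: X drops in col 6, lands at row 5
Move 12: O drops in col 0, lands at row 5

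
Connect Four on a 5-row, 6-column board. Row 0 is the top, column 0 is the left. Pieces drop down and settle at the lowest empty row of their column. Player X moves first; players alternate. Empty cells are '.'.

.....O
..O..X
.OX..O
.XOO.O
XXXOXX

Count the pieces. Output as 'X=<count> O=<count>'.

X=8 O=8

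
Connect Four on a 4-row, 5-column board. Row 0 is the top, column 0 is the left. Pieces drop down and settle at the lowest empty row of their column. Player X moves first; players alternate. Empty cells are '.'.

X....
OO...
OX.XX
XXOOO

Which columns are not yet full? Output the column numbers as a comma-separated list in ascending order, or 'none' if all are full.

Answer: 1,2,3,4

Derivation:
col 0: top cell = 'X' → FULL
col 1: top cell = '.' → open
col 2: top cell = '.' → open
col 3: top cell = '.' → open
col 4: top cell = '.' → open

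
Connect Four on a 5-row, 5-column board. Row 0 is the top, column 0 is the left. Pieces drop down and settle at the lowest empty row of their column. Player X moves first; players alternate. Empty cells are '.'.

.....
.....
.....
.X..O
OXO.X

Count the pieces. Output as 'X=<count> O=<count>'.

X=3 O=3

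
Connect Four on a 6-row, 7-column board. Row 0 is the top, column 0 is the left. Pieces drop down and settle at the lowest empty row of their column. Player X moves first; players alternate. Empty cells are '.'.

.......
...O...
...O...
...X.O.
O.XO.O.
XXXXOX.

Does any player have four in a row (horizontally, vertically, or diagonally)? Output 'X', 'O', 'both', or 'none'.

X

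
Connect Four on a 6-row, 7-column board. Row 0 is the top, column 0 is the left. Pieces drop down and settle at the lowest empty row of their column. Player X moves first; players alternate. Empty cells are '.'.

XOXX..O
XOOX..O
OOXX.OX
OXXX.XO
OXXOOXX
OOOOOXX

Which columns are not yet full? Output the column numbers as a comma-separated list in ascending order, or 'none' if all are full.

Answer: 4,5

Derivation:
col 0: top cell = 'X' → FULL
col 1: top cell = 'O' → FULL
col 2: top cell = 'X' → FULL
col 3: top cell = 'X' → FULL
col 4: top cell = '.' → open
col 5: top cell = '.' → open
col 6: top cell = 'O' → FULL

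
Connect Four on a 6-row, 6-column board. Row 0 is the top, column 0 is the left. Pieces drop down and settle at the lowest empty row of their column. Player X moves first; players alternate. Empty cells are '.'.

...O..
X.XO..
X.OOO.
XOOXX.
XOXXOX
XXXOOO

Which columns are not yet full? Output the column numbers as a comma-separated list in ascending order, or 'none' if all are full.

col 0: top cell = '.' → open
col 1: top cell = '.' → open
col 2: top cell = '.' → open
col 3: top cell = 'O' → FULL
col 4: top cell = '.' → open
col 5: top cell = '.' → open

Answer: 0,1,2,4,5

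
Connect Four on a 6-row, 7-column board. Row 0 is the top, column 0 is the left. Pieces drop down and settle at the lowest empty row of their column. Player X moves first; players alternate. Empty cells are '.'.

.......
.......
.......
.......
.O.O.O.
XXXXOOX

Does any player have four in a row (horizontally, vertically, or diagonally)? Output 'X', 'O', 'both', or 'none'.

X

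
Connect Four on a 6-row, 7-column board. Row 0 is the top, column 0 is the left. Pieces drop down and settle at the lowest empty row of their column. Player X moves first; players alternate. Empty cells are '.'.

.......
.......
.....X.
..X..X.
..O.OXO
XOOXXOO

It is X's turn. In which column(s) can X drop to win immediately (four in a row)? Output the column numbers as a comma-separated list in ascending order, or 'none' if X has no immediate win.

Answer: 5

Derivation:
col 0: drop X → no win
col 1: drop X → no win
col 2: drop X → no win
col 3: drop X → no win
col 4: drop X → no win
col 5: drop X → WIN!
col 6: drop X → no win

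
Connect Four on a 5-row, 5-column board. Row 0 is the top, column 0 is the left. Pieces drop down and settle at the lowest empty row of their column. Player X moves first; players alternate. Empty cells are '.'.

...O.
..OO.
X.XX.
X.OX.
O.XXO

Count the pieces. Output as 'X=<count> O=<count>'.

X=7 O=6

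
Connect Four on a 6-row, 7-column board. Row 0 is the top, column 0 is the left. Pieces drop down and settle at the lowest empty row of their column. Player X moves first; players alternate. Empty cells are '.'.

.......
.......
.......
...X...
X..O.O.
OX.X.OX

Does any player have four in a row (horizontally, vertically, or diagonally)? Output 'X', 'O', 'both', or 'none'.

none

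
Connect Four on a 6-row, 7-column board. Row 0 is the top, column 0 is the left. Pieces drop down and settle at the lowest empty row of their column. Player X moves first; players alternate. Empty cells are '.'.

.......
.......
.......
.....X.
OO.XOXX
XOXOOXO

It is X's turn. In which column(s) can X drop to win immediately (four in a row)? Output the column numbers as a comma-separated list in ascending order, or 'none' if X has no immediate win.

Answer: 5

Derivation:
col 0: drop X → no win
col 1: drop X → no win
col 2: drop X → no win
col 3: drop X → no win
col 4: drop X → no win
col 5: drop X → WIN!
col 6: drop X → no win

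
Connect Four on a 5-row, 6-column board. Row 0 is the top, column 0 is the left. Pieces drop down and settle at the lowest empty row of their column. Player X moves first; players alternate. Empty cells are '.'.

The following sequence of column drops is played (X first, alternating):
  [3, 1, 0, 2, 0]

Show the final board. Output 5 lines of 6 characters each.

Move 1: X drops in col 3, lands at row 4
Move 2: O drops in col 1, lands at row 4
Move 3: X drops in col 0, lands at row 4
Move 4: O drops in col 2, lands at row 4
Move 5: X drops in col 0, lands at row 3

Answer: ......
......
......
X.....
XOOX..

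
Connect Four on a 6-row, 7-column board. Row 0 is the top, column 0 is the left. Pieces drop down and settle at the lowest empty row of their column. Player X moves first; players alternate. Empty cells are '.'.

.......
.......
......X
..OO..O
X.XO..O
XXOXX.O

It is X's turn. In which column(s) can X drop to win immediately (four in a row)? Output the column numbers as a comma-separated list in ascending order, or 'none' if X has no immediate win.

Answer: none

Derivation:
col 0: drop X → no win
col 1: drop X → no win
col 2: drop X → no win
col 3: drop X → no win
col 4: drop X → no win
col 5: drop X → no win
col 6: drop X → no win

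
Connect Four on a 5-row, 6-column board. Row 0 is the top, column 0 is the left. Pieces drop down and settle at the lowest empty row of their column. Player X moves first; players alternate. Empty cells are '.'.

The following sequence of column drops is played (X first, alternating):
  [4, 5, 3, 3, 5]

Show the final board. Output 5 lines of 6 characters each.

Answer: ......
......
......
...O.X
...XXO

Derivation:
Move 1: X drops in col 4, lands at row 4
Move 2: O drops in col 5, lands at row 4
Move 3: X drops in col 3, lands at row 4
Move 4: O drops in col 3, lands at row 3
Move 5: X drops in col 5, lands at row 3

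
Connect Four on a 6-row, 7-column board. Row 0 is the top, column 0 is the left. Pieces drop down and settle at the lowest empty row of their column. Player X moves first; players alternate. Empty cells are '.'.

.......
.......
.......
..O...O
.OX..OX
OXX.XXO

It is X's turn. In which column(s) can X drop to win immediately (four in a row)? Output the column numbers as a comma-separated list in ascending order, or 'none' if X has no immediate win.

col 0: drop X → no win
col 1: drop X → no win
col 2: drop X → no win
col 3: drop X → WIN!
col 4: drop X → no win
col 5: drop X → no win
col 6: drop X → no win

Answer: 3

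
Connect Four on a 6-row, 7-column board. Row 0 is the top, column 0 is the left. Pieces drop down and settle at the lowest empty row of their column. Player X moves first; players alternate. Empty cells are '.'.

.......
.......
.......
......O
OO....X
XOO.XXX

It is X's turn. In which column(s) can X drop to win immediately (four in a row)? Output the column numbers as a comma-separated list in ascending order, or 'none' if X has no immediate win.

col 0: drop X → no win
col 1: drop X → no win
col 2: drop X → no win
col 3: drop X → WIN!
col 4: drop X → no win
col 5: drop X → no win
col 6: drop X → no win

Answer: 3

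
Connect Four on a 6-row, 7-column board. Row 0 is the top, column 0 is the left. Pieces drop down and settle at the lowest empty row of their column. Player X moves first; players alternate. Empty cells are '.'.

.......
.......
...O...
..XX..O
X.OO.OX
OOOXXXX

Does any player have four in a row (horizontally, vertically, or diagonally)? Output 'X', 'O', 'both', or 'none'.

X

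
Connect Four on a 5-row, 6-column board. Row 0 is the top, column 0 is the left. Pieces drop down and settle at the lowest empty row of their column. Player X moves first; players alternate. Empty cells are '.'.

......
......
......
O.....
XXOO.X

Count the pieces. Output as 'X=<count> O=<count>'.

X=3 O=3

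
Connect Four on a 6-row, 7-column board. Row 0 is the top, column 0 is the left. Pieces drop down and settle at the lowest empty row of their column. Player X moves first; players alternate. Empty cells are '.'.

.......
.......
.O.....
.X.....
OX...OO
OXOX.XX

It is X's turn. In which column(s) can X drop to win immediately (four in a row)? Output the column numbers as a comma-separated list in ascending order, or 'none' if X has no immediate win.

col 0: drop X → no win
col 1: drop X → no win
col 2: drop X → no win
col 3: drop X → no win
col 4: drop X → WIN!
col 5: drop X → no win
col 6: drop X → no win

Answer: 4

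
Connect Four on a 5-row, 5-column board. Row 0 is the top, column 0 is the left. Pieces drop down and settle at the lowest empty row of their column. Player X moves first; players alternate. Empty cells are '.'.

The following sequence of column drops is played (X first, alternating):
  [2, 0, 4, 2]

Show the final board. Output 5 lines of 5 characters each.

Answer: .....
.....
.....
..O..
O.X.X

Derivation:
Move 1: X drops in col 2, lands at row 4
Move 2: O drops in col 0, lands at row 4
Move 3: X drops in col 4, lands at row 4
Move 4: O drops in col 2, lands at row 3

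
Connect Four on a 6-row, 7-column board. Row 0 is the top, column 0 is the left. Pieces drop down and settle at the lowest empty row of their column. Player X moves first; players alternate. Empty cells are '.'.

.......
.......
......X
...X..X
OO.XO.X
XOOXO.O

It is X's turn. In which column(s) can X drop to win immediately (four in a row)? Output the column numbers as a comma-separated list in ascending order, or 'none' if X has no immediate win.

col 0: drop X → no win
col 1: drop X → no win
col 2: drop X → no win
col 3: drop X → WIN!
col 4: drop X → no win
col 5: drop X → no win
col 6: drop X → WIN!

Answer: 3,6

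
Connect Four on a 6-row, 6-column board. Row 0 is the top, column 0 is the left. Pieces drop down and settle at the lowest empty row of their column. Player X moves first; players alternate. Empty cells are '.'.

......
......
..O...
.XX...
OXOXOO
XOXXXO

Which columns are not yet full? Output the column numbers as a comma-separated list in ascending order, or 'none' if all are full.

Answer: 0,1,2,3,4,5

Derivation:
col 0: top cell = '.' → open
col 1: top cell = '.' → open
col 2: top cell = '.' → open
col 3: top cell = '.' → open
col 4: top cell = '.' → open
col 5: top cell = '.' → open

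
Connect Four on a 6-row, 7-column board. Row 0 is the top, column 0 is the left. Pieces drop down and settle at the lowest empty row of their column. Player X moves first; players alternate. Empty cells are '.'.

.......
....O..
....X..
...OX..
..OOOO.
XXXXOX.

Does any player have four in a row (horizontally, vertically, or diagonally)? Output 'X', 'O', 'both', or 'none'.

both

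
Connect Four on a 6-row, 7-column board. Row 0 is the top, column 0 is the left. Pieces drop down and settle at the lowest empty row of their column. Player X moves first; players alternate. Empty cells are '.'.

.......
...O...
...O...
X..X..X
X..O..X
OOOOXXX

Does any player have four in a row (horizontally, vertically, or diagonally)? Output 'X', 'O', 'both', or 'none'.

O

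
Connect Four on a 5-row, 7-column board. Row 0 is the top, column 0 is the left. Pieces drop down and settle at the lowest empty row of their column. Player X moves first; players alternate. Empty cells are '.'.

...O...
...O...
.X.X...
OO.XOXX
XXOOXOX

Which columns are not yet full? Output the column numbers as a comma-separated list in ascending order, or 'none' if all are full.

Answer: 0,1,2,4,5,6

Derivation:
col 0: top cell = '.' → open
col 1: top cell = '.' → open
col 2: top cell = '.' → open
col 3: top cell = 'O' → FULL
col 4: top cell = '.' → open
col 5: top cell = '.' → open
col 6: top cell = '.' → open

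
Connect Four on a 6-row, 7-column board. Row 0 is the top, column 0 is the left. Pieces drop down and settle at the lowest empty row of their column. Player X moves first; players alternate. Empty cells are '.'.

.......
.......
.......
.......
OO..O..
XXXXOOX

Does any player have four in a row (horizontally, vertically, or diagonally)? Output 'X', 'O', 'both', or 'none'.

X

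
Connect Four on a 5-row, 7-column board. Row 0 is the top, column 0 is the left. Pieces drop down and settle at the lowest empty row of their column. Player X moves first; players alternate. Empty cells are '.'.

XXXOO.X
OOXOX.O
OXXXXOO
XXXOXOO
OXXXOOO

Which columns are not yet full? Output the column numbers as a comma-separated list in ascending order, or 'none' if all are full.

Answer: 5

Derivation:
col 0: top cell = 'X' → FULL
col 1: top cell = 'X' → FULL
col 2: top cell = 'X' → FULL
col 3: top cell = 'O' → FULL
col 4: top cell = 'O' → FULL
col 5: top cell = '.' → open
col 6: top cell = 'X' → FULL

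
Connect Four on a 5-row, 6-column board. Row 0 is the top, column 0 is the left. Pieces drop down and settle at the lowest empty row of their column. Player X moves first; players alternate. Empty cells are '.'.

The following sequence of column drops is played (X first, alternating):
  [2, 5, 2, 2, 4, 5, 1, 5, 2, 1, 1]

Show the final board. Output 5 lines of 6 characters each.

Move 1: X drops in col 2, lands at row 4
Move 2: O drops in col 5, lands at row 4
Move 3: X drops in col 2, lands at row 3
Move 4: O drops in col 2, lands at row 2
Move 5: X drops in col 4, lands at row 4
Move 6: O drops in col 5, lands at row 3
Move 7: X drops in col 1, lands at row 4
Move 8: O drops in col 5, lands at row 2
Move 9: X drops in col 2, lands at row 1
Move 10: O drops in col 1, lands at row 3
Move 11: X drops in col 1, lands at row 2

Answer: ......
..X...
.XO..O
.OX..O
.XX.XO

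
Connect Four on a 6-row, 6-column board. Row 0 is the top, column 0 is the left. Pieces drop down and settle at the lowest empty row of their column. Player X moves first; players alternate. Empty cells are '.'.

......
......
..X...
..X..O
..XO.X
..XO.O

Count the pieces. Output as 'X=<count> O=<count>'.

X=5 O=4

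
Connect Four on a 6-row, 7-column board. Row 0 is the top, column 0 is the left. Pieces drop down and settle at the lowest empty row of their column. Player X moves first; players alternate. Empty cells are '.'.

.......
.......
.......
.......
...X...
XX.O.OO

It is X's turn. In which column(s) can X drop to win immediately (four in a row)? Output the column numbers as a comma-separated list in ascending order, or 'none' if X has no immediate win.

col 0: drop X → no win
col 1: drop X → no win
col 2: drop X → no win
col 3: drop X → no win
col 4: drop X → no win
col 5: drop X → no win
col 6: drop X → no win

Answer: none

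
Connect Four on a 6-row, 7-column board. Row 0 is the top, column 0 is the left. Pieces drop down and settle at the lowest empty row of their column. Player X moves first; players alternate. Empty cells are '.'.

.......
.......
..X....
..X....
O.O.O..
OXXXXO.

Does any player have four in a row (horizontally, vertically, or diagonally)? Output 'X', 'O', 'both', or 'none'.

X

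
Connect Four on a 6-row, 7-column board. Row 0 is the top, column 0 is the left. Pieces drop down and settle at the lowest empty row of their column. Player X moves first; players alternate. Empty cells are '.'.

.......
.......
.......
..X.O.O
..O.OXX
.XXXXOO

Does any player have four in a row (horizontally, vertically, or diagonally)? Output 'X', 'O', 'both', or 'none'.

X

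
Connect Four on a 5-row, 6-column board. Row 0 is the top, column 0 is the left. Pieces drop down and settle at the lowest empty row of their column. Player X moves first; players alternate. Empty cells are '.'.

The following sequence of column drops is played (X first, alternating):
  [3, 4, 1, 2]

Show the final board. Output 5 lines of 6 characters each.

Answer: ......
......
......
......
.XOXO.

Derivation:
Move 1: X drops in col 3, lands at row 4
Move 2: O drops in col 4, lands at row 4
Move 3: X drops in col 1, lands at row 4
Move 4: O drops in col 2, lands at row 4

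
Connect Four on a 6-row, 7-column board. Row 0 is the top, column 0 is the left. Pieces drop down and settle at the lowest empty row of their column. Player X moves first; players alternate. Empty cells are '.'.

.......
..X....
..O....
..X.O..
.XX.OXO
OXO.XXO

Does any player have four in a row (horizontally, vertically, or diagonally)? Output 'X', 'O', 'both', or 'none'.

none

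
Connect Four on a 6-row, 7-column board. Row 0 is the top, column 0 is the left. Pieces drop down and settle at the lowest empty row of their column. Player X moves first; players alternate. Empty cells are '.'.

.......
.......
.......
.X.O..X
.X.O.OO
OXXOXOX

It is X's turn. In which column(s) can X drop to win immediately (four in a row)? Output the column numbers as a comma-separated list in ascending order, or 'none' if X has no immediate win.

col 0: drop X → no win
col 1: drop X → WIN!
col 2: drop X → no win
col 3: drop X → no win
col 4: drop X → no win
col 5: drop X → no win
col 6: drop X → no win

Answer: 1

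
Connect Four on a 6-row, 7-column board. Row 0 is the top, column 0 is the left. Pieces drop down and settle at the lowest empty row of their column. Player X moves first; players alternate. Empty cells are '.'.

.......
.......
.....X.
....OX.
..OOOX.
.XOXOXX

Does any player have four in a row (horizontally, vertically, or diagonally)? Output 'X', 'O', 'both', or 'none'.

X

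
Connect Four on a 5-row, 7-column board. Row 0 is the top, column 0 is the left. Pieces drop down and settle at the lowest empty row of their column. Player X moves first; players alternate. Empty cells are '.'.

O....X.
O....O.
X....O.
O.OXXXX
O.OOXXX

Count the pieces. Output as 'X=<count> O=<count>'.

X=9 O=9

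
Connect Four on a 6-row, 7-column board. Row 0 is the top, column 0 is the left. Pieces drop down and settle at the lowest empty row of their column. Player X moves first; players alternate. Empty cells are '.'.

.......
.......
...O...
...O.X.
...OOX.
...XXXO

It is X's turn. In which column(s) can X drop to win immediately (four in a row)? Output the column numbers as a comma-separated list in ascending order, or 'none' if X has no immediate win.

col 0: drop X → no win
col 1: drop X → no win
col 2: drop X → WIN!
col 3: drop X → no win
col 4: drop X → no win
col 5: drop X → WIN!
col 6: drop X → no win

Answer: 2,5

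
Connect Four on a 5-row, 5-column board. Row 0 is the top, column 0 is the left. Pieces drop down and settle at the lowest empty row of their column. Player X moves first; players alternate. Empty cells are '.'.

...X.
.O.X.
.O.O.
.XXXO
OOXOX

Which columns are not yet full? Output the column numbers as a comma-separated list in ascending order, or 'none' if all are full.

Answer: 0,1,2,4

Derivation:
col 0: top cell = '.' → open
col 1: top cell = '.' → open
col 2: top cell = '.' → open
col 3: top cell = 'X' → FULL
col 4: top cell = '.' → open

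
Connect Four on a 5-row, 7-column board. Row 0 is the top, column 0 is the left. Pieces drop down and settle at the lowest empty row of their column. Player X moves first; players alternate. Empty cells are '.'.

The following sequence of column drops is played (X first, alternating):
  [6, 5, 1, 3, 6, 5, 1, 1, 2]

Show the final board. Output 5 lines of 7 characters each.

Move 1: X drops in col 6, lands at row 4
Move 2: O drops in col 5, lands at row 4
Move 3: X drops in col 1, lands at row 4
Move 4: O drops in col 3, lands at row 4
Move 5: X drops in col 6, lands at row 3
Move 6: O drops in col 5, lands at row 3
Move 7: X drops in col 1, lands at row 3
Move 8: O drops in col 1, lands at row 2
Move 9: X drops in col 2, lands at row 4

Answer: .......
.......
.O.....
.X...OX
.XXO.OX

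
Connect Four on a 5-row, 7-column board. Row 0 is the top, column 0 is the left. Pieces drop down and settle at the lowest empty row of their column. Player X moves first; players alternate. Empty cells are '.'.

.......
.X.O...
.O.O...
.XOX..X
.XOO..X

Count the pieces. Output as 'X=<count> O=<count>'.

X=6 O=6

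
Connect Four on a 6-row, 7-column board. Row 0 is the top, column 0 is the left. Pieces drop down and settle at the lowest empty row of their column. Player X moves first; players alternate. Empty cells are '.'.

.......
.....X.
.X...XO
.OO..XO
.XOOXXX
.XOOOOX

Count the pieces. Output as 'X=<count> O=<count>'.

X=10 O=10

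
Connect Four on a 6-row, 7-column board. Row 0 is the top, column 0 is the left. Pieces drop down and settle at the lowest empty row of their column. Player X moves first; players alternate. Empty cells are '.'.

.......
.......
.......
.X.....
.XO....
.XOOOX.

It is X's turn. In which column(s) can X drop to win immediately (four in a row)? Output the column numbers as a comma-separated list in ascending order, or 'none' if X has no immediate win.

Answer: 1

Derivation:
col 0: drop X → no win
col 1: drop X → WIN!
col 2: drop X → no win
col 3: drop X → no win
col 4: drop X → no win
col 5: drop X → no win
col 6: drop X → no win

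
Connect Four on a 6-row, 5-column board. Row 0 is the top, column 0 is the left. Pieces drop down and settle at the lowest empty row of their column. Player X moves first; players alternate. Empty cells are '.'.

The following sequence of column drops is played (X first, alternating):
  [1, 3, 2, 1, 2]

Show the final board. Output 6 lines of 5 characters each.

Move 1: X drops in col 1, lands at row 5
Move 2: O drops in col 3, lands at row 5
Move 3: X drops in col 2, lands at row 5
Move 4: O drops in col 1, lands at row 4
Move 5: X drops in col 2, lands at row 4

Answer: .....
.....
.....
.....
.OX..
.XXO.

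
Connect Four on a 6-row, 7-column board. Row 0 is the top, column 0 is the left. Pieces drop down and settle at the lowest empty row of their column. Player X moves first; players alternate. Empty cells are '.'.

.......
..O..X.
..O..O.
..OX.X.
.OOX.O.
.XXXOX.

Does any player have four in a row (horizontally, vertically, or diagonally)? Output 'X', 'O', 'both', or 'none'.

O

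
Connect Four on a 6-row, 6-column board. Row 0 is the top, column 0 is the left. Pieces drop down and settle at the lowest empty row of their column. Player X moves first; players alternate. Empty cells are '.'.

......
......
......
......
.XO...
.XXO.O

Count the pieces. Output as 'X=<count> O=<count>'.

X=3 O=3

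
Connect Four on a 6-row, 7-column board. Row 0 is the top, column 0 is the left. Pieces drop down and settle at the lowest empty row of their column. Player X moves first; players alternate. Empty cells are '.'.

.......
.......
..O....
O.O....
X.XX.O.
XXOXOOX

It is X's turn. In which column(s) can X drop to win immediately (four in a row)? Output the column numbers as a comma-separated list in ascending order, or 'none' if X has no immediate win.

col 0: drop X → no win
col 1: drop X → WIN!
col 2: drop X → no win
col 3: drop X → no win
col 4: drop X → no win
col 5: drop X → no win
col 6: drop X → no win

Answer: 1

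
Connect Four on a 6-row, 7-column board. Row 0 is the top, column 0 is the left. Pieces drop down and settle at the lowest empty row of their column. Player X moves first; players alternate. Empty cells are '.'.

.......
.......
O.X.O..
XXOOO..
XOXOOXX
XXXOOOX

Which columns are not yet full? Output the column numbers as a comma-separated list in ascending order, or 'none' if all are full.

Answer: 0,1,2,3,4,5,6

Derivation:
col 0: top cell = '.' → open
col 1: top cell = '.' → open
col 2: top cell = '.' → open
col 3: top cell = '.' → open
col 4: top cell = '.' → open
col 5: top cell = '.' → open
col 6: top cell = '.' → open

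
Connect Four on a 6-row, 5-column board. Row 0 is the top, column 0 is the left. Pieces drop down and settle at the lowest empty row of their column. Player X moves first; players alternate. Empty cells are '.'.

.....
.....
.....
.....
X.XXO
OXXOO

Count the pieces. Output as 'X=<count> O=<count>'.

X=5 O=4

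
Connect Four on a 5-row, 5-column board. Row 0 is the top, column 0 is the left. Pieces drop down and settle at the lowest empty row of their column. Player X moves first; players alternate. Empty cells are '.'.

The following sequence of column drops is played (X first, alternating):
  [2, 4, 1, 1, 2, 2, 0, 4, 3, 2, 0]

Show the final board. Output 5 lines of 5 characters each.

Move 1: X drops in col 2, lands at row 4
Move 2: O drops in col 4, lands at row 4
Move 3: X drops in col 1, lands at row 4
Move 4: O drops in col 1, lands at row 3
Move 5: X drops in col 2, lands at row 3
Move 6: O drops in col 2, lands at row 2
Move 7: X drops in col 0, lands at row 4
Move 8: O drops in col 4, lands at row 3
Move 9: X drops in col 3, lands at row 4
Move 10: O drops in col 2, lands at row 1
Move 11: X drops in col 0, lands at row 3

Answer: .....
..O..
..O..
XOX.O
XXXXO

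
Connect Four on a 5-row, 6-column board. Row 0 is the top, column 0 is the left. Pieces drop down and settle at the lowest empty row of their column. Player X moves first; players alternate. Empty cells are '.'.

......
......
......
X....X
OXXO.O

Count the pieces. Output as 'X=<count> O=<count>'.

X=4 O=3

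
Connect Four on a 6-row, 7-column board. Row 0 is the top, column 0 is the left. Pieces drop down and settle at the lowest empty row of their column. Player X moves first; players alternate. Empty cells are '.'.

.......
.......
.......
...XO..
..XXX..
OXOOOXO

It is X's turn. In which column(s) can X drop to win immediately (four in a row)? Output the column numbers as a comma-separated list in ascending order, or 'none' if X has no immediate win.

Answer: 1,4,5

Derivation:
col 0: drop X → no win
col 1: drop X → WIN!
col 2: drop X → no win
col 3: drop X → no win
col 4: drop X → WIN!
col 5: drop X → WIN!
col 6: drop X → no win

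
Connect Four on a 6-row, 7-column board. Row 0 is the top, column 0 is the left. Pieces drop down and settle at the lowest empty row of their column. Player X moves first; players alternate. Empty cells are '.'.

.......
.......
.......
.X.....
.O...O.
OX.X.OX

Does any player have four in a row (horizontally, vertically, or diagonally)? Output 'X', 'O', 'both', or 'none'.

none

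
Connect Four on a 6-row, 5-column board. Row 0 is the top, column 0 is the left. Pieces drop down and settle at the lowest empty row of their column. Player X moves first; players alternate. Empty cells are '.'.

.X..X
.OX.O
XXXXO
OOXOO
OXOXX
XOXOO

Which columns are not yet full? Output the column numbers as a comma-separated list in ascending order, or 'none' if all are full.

col 0: top cell = '.' → open
col 1: top cell = 'X' → FULL
col 2: top cell = '.' → open
col 3: top cell = '.' → open
col 4: top cell = 'X' → FULL

Answer: 0,2,3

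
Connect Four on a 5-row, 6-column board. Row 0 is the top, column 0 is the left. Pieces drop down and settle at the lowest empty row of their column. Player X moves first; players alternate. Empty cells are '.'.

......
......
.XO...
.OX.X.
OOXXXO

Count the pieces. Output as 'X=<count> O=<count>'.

X=6 O=5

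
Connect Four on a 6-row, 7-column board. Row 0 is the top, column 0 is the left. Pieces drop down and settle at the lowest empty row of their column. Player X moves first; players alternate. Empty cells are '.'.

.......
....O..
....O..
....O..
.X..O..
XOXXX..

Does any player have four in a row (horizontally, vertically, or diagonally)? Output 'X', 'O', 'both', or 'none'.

O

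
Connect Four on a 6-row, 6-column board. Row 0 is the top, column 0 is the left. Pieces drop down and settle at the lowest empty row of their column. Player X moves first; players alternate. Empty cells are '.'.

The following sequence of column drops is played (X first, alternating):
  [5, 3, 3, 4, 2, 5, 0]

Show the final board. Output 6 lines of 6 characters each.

Move 1: X drops in col 5, lands at row 5
Move 2: O drops in col 3, lands at row 5
Move 3: X drops in col 3, lands at row 4
Move 4: O drops in col 4, lands at row 5
Move 5: X drops in col 2, lands at row 5
Move 6: O drops in col 5, lands at row 4
Move 7: X drops in col 0, lands at row 5

Answer: ......
......
......
......
...X.O
X.XOOX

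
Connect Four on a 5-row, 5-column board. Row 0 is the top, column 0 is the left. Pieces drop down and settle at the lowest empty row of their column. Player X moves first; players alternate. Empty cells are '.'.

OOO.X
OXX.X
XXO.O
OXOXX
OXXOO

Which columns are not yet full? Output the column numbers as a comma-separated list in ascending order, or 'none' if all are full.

Answer: 3

Derivation:
col 0: top cell = 'O' → FULL
col 1: top cell = 'O' → FULL
col 2: top cell = 'O' → FULL
col 3: top cell = '.' → open
col 4: top cell = 'X' → FULL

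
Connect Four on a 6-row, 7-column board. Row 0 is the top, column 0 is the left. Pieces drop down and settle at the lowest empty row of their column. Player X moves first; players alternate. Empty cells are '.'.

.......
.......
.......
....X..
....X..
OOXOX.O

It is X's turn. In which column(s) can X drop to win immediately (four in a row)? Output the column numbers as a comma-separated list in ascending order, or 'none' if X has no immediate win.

Answer: 4

Derivation:
col 0: drop X → no win
col 1: drop X → no win
col 2: drop X → no win
col 3: drop X → no win
col 4: drop X → WIN!
col 5: drop X → no win
col 6: drop X → no win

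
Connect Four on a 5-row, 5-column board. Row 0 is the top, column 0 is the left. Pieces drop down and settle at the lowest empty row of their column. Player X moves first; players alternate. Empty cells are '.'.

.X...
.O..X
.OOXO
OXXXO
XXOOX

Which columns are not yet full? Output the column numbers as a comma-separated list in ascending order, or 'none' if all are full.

Answer: 0,2,3,4

Derivation:
col 0: top cell = '.' → open
col 1: top cell = 'X' → FULL
col 2: top cell = '.' → open
col 3: top cell = '.' → open
col 4: top cell = '.' → open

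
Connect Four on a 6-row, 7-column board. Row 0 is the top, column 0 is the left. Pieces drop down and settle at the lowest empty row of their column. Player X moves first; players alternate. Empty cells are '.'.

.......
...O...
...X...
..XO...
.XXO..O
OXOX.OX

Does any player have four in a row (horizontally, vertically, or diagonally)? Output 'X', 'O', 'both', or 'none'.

none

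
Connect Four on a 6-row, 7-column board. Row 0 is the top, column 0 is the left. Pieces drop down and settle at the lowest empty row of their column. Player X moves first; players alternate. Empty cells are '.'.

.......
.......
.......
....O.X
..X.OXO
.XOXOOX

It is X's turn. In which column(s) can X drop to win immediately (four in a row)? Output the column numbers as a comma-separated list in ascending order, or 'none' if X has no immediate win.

col 0: drop X → no win
col 1: drop X → no win
col 2: drop X → no win
col 3: drop X → no win
col 4: drop X → no win
col 5: drop X → no win
col 6: drop X → no win

Answer: none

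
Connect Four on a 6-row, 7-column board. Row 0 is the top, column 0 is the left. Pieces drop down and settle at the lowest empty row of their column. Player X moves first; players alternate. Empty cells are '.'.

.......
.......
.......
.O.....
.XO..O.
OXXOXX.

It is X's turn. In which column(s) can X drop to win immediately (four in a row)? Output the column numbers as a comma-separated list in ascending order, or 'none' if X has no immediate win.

Answer: none

Derivation:
col 0: drop X → no win
col 1: drop X → no win
col 2: drop X → no win
col 3: drop X → no win
col 4: drop X → no win
col 5: drop X → no win
col 6: drop X → no win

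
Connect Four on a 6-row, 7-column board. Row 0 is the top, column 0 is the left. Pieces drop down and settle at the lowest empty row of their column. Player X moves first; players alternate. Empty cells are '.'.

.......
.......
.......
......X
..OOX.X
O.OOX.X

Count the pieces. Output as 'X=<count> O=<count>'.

X=5 O=5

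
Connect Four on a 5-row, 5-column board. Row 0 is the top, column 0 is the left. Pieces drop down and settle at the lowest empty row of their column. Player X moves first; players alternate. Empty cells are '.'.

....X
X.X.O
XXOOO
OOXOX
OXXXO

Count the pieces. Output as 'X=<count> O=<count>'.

X=10 O=9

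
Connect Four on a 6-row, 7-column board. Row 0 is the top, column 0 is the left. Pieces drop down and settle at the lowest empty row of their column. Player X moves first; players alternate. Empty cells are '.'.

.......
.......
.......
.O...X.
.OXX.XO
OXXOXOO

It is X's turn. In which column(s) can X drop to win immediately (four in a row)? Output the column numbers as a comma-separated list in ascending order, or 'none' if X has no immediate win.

Answer: 4

Derivation:
col 0: drop X → no win
col 1: drop X → no win
col 2: drop X → no win
col 3: drop X → no win
col 4: drop X → WIN!
col 5: drop X → no win
col 6: drop X → no win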